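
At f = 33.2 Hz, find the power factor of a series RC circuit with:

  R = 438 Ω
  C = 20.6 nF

Step 1 — Angular frequency: ω = 2π·f = 2π·33.2 = 208.6 rad/s.
Step 2 — Component impedances:
  R: Z = R = 438 Ω
  C: Z = 1/(jωC) = -j/(ω·C) = 0 - j2.327e+05 Ω
Step 3 — Series combination: Z_total = R + C = 438 - j2.327e+05 Ω = 2.327e+05∠-89.9° Ω.
Step 4 — Power factor: PF = cos(φ) = Re(Z)/|Z| = 438/2.327e+05 = 0.001882.
Step 5 — Type: Im(Z) = -2.327e+05 ⇒ leading (phase φ = -89.9°).

PF = 0.001882 (leading, φ = -89.9°)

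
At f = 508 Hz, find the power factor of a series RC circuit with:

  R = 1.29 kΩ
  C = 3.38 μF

Step 1 — Angular frequency: ω = 2π·f = 2π·508 = 3192 rad/s.
Step 2 — Component impedances:
  R: Z = R = 1290 Ω
  C: Z = 1/(jωC) = -j/(ω·C) = 0 - j92.69 Ω
Step 3 — Series combination: Z_total = R + C = 1290 - j92.69 Ω = 1293∠-4.1° Ω.
Step 4 — Power factor: PF = cos(φ) = Re(Z)/|Z| = 1290/1293.3 = 0.9974.
Step 5 — Type: Im(Z) = -92.69 ⇒ leading (phase φ = -4.1°).

PF = 0.9974 (leading, φ = -4.1°)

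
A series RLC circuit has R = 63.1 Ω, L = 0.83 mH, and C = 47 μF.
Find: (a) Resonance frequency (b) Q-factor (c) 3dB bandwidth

Step 1 — Resonance: ω₀ = 1/√(LC) = 1/√(0.00083·4.7e-05) = 5063 rad/s.
Step 2 — f₀ = ω₀/(2π) = 805.8 Hz.
Step 3 — Series Q: Q = ω₀L/R = 5063·0.00083/63.1 = 0.0666.
Step 4 — Bandwidth: Δω = ω₀/Q = 7.602e+04 rad/s; BW = Δω/(2π) = 1.21e+04 Hz.

(a) f₀ = 805.8 Hz  (b) Q = 0.0666  (c) BW = 1.21e+04 Hz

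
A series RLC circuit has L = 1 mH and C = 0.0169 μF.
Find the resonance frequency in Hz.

Step 1 — Resonance condition Im(Z)=0 gives ω₀ = 1/√(LC).
Step 2 — ω₀ = 1/√(0.001·1.69e-08) = 2.433e+05 rad/s.
Step 3 — f₀ = ω₀/(2π) = 3.871e+04 Hz.

f₀ = 3.871e+04 Hz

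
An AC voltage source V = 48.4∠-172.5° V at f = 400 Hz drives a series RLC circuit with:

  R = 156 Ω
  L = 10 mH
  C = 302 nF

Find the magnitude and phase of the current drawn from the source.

Step 1 — Angular frequency: ω = 2π·f = 2π·400 = 2513 rad/s.
Step 2 — Component impedances:
  R: Z = R = 156 Ω
  L: Z = jωL = j·2513·0.01 = 0 + j25.13 Ω
  C: Z = 1/(jωC) = -j/(ω·C) = 0 - j1318 Ω
Step 3 — Series combination: Z_total = R + L + C = 156 - j1292 Ω = 1302∠-83.1° Ω.
Step 4 — Source phasor: V = 48.4∠-172.5° V = -47.99 - j6.317 V.
Step 5 — Ohm's law: I = V / Z_total = (-47.99 - j6.317) / (156 - j1292) = 0.0004005 - j0.03718 A.
Step 6 — Convert to polar: |I| = 0.03718 A, ∠I = -89.4°.

I = 0.03718∠-89.4° A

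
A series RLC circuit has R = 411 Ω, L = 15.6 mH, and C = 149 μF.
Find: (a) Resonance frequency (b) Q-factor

Step 1 — Resonance condition Im(Z)=0 gives ω₀ = 1/√(LC).
Step 2 — ω₀ = 1/√(0.0156·0.000149) = 655.9 rad/s.
Step 3 — f₀ = ω₀/(2π) = 104.4 Hz.
Step 4 — Series Q: Q = ω₀L/R = 655.9·0.0156/411 = 0.0249.

(a) f₀ = 104.4 Hz  (b) Q = 0.0249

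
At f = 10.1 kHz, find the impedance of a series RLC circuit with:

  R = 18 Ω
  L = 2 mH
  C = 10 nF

Step 1 — Angular frequency: ω = 2π·f = 2π·1.01e+04 = 6.346e+04 rad/s.
Step 2 — Component impedances:
  R: Z = R = 18 Ω
  L: Z = jωL = j·6.346e+04·0.002 = 0 + j126.9 Ω
  C: Z = 1/(jωC) = -j/(ω·C) = 0 - j1576 Ω
Step 3 — Series combination: Z_total = R + L + C = 18 - j1449 Ω = 1449∠-89.3° Ω.

Z = 18 - j1449 Ω = 1449∠-89.3° Ω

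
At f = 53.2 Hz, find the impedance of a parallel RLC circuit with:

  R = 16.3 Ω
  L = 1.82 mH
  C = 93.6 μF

Step 1 — Angular frequency: ω = 2π·f = 2π·53.2 = 334.3 rad/s.
Step 2 — Component impedances:
  R: Z = R = 16.3 Ω
  L: Z = jωL = j·334.3·0.00182 = 0 + j0.6084 Ω
  C: Z = 1/(jωC) = -j/(ω·C) = 0 - j31.96 Ω
Step 3 — Parallel combination: 1/Z_total = 1/R + 1/L + 1/C; Z_total = 0.02356 + j0.6193 Ω = 0.6197∠87.8° Ω.

Z = 0.02356 + j0.6193 Ω = 0.6197∠87.8° Ω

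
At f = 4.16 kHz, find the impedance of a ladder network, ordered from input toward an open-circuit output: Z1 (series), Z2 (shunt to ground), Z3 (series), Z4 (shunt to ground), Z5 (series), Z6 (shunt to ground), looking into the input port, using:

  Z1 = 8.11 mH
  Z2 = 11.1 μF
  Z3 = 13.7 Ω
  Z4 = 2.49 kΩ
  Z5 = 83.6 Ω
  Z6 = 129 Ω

Step 1 — Angular frequency: ω = 2π·f = 2π·4160 = 2.614e+04 rad/s.
Step 2 — Component impedances:
  Z1: Z = jωL = j·2.614e+04·0.00811 = 0 + j212 Ω
  Z2: Z = 1/(jωC) = -j/(ω·C) = 0 - j3.447 Ω
  Z3: Z = R = 13.7 Ω
  Z4: Z = R = 2490 Ω
  Z5: Z = R = 83.6 Ω
  Z6: Z = R = 129 Ω
Step 3 — Ladder network (open output): work backward from the far end, alternating series and parallel combinations. Z_in = 0.05667 + j208.5 Ω = 208.5∠90.0° Ω.

Z = 0.05667 + j208.5 Ω = 208.5∠90.0° Ω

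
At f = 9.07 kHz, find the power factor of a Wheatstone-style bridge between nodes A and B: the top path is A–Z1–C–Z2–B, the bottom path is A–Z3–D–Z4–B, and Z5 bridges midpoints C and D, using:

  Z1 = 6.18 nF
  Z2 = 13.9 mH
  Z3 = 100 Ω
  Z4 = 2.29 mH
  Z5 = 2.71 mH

Step 1 — Angular frequency: ω = 2π·f = 2π·9070 = 5.699e+04 rad/s.
Step 2 — Component impedances:
  Z1: Z = 1/(jωC) = -j/(ω·C) = 0 - j2839 Ω
  Z2: Z = jωL = j·5.699e+04·0.0139 = 0 + j792.1 Ω
  Z3: Z = R = 100 Ω
  Z4: Z = jωL = j·5.699e+04·0.00229 = 0 + j130.5 Ω
  Z5: Z = jωL = j·5.699e+04·0.00271 = 0 + j154.4 Ω
Step 3 — Bridge requires nodal analysis (the Z5 bridge couples midpoints C and D, so the two paths cannot be reduced to a simple series/parallel combination). Setting node B to ground and injecting 1 A at node A, the 3-node admittance system at A, C, D solves to V_A = Z_AB = 101.2 + j111.1 Ω = 150.3∠47.7° Ω.
Step 4 — Power factor: PF = cos(φ) = Re(Z)/|Z| = 101.249/150.301 = 0.6736.
Step 5 — Type: Im(Z) = 111.1 ⇒ lagging (phase φ = 47.7°).

PF = 0.6736 (lagging, φ = 47.7°)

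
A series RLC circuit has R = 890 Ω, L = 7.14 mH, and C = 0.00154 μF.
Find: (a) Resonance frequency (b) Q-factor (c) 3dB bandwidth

Step 1 — Resonance: ω₀ = 1/√(LC) = 1/√(0.00714·1.54e-09) = 3.016e+05 rad/s.
Step 2 — f₀ = ω₀/(2π) = 4.8e+04 Hz.
Step 3 — Series Q: Q = ω₀L/R = 3.016e+05·0.00714/890 = 2.419.
Step 4 — Bandwidth: Δω = ω₀/Q = 1.246e+05 rad/s; BW = Δω/(2π) = 1.984e+04 Hz.

(a) f₀ = 4.8e+04 Hz  (b) Q = 2.419  (c) BW = 1.984e+04 Hz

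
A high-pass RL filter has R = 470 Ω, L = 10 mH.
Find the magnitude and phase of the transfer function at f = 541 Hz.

Step 1 — Angular frequency: ω = 2π·541 = 3399 rad/s.
Step 2 — Transfer function: H(jω) = jωL/(R + jωL).
Step 3 — Numerator jωL = j·33.99; denominator R + jωL = 470 + j33.99.
Step 4 — H = 0.005203 + j0.07195.
Step 5 — Magnitude: |H| = 0.07214 (-22.8 dB); phase: φ = 85.9°.

|H| = 0.07214 (-22.8 dB), φ = 85.9°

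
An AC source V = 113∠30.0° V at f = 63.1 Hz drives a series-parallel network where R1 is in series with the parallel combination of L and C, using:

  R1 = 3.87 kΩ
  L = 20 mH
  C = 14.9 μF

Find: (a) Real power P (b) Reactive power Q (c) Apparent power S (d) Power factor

Step 1 — Angular frequency: ω = 2π·f = 2π·63.1 = 396.5 rad/s.
Step 2 — Component impedances:
  R1: Z = R = 3870 Ω
  L: Z = jωL = j·396.5·0.02 = 0 + j7.929 Ω
  C: Z = 1/(jωC) = -j/(ω·C) = 0 - j169.3 Ω
Step 3 — Parallel branch: L || C = 1/(1/L + 1/C) = 0 + j8.319 Ω.
Step 4 — Series with R1: Z_total = R1 + (L || C) = 3870 + j8.319 Ω = 3870∠0.1° Ω.
Step 5 — Source phasor: V = 113∠30.0° V = 97.86 + j56.5 V.
Step 6 — Current: I = V / Z = 0.02532 + j0.01455 A = 0.0292∠29.9° A.
Step 7 — Complex power: S = V·I* = 3.299 + j0.007093 VA.
Step 8 — Real power: P = Re(S) = 3.299 W.
Step 9 — Reactive power: Q = Im(S) = 0.007093 VAR.
Step 10 — Apparent power: |S| = 3.299 VA.
Step 11 — Power factor: PF = P/|S| = 1 (lagging).

(a) P = 3.299 W  (b) Q = 0.007093 VAR  (c) S = 3.299 VA  (d) PF = 1 (lagging)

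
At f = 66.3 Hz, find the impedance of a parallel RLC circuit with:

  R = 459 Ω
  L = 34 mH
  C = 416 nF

Step 1 — Angular frequency: ω = 2π·f = 2π·66.3 = 416.6 rad/s.
Step 2 — Component impedances:
  R: Z = R = 459 Ω
  L: Z = jωL = j·416.6·0.034 = 0 + j14.16 Ω
  C: Z = 1/(jωC) = -j/(ω·C) = 0 - j5770 Ω
Step 3 — Parallel combination: 1/Z_total = 1/R + 1/L + 1/C; Z_total = 0.4388 + j14.18 Ω = 14.19∠88.2° Ω.

Z = 0.4388 + j14.18 Ω = 14.19∠88.2° Ω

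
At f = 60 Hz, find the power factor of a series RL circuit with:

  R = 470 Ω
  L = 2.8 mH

Step 1 — Angular frequency: ω = 2π·f = 2π·60 = 377 rad/s.
Step 2 — Component impedances:
  R: Z = R = 470 Ω
  L: Z = jωL = j·377·0.0028 = 0 + j1.056 Ω
Step 3 — Series combination: Z_total = R + L = 470 + j1.056 Ω = 470∠0.1° Ω.
Step 4 — Power factor: PF = cos(φ) = Re(Z)/|Z| = 470/470 = 1.
Step 5 — Type: Im(Z) = 1.056 ⇒ lagging (phase φ = 0.1°).

PF = 1 (lagging, φ = 0.1°)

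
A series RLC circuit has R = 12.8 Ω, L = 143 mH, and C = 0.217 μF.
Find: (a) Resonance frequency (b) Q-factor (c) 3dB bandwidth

Step 1 — Resonance: ω₀ = 1/√(LC) = 1/√(0.143·2.17e-07) = 5677 rad/s.
Step 2 — f₀ = ω₀/(2π) = 903.5 Hz.
Step 3 — Series Q: Q = ω₀L/R = 5677·0.143/12.8 = 63.42.
Step 4 — Bandwidth: Δω = ω₀/Q = 89.51 rad/s; BW = Δω/(2π) = 14.25 Hz.

(a) f₀ = 903.5 Hz  (b) Q = 63.42  (c) BW = 14.25 Hz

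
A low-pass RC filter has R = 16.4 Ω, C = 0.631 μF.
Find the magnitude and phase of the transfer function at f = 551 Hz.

Step 1 — Angular frequency: ω = 2π·551 = 3462 rad/s.
Step 2 — Transfer function: H(jω) = 1/(1 + jωRC).
Step 3 — Denominator: 1 + jωRC = 1 + j·3462·16.4·6.31e-07 = 1 + j0.03583.
Step 4 — H = 0.9987 - j0.03578.
Step 5 — Magnitude: |H| = 0.9994 (-0.0 dB); phase: φ = -2.1°.

|H| = 0.9994 (-0.0 dB), φ = -2.1°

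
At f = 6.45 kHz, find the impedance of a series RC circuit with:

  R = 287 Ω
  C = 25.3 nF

Step 1 — Angular frequency: ω = 2π·f = 2π·6450 = 4.053e+04 rad/s.
Step 2 — Component impedances:
  R: Z = R = 287 Ω
  C: Z = 1/(jωC) = -j/(ω·C) = 0 - j975.3 Ω
Step 3 — Series combination: Z_total = R + C = 287 - j975.3 Ω = 1017∠-73.6° Ω.

Z = 287 - j975.3 Ω = 1017∠-73.6° Ω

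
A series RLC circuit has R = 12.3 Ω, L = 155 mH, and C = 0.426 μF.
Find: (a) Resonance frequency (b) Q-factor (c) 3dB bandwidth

Step 1 — Resonance: ω₀ = 1/√(LC) = 1/√(0.155·4.26e-07) = 3892 rad/s.
Step 2 — f₀ = ω₀/(2π) = 619.4 Hz.
Step 3 — Series Q: Q = ω₀L/R = 3892·0.155/12.3 = 49.04.
Step 4 — Bandwidth: Δω = ω₀/Q = 79.35 rad/s; BW = Δω/(2π) = 12.63 Hz.

(a) f₀ = 619.4 Hz  (b) Q = 49.04  (c) BW = 12.63 Hz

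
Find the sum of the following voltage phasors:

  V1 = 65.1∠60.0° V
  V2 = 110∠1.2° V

Step 1 — Convert each phasor to rectangular form:
  V1 = 65.1·(cos(60.0°) + j·sin(60.0°)) = 32.55 + j56.38 V
  V2 = 110·(cos(1.2°) + j·sin(1.2°)) = 110 + j2.304 V
Step 2 — Sum components: V_total = 142.5 + j58.68 V.
Step 3 — Convert to polar: |V_total| = 154.1 V, ∠V_total = 22.4°.

V_total = 154.1∠22.4° V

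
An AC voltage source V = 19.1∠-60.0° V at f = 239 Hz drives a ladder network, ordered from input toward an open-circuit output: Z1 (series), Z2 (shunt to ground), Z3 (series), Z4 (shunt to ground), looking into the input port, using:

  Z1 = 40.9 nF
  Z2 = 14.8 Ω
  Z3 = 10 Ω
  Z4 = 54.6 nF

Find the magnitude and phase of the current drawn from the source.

Step 1 — Angular frequency: ω = 2π·f = 2π·239 = 1502 rad/s.
Step 2 — Component impedances:
  Z1: Z = 1/(jωC) = -j/(ω·C) = 0 - j1.628e+04 Ω
  Z2: Z = R = 14.8 Ω
  Z3: Z = R = 10 Ω
  Z4: Z = 1/(jωC) = -j/(ω·C) = 0 - j1.22e+04 Ω
Step 3 — Ladder network (open output): work backward from the far end, alternating series and parallel combinations. Z_in = 14.8 - j1.628e+04 Ω = 1.628e+04∠-89.9° Ω.
Step 4 — Source phasor: V = 19.1∠-60.0° V = 9.55 - j16.54 V.
Step 5 — Ohm's law: I = V / Z_total = (9.55 - j16.54) / (14.8 - j1.628e+04) = 0.001016 + j0.0005856 A.
Step 6 — Convert to polar: |I| = 0.001173 A, ∠I = 29.9°.

I = 0.001173∠29.9° A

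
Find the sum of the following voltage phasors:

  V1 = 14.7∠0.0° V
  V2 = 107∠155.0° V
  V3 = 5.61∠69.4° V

Step 1 — Convert each phasor to rectangular form:
  V1 = 14.7·(cos(0.0°) + j·sin(0.0°)) = 14.7 V
  V2 = 107·(cos(155.0°) + j·sin(155.0°)) = -96.97 + j45.22 V
  V3 = 5.61·(cos(69.4°) + j·sin(69.4°)) = 1.974 + j5.251 V
Step 2 — Sum components: V_total = -80.3 + j50.47 V.
Step 3 — Convert to polar: |V_total| = 94.85 V, ∠V_total = 147.8°.

V_total = 94.85∠147.8° V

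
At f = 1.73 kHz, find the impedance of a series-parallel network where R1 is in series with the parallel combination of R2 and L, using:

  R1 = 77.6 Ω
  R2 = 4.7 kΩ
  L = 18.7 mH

Step 1 — Angular frequency: ω = 2π·f = 2π·1730 = 1.087e+04 rad/s.
Step 2 — Component impedances:
  R1: Z = R = 77.6 Ω
  R2: Z = R = 4700 Ω
  L: Z = jωL = j·1.087e+04·0.0187 = 0 + j203.3 Ω
Step 3 — Parallel branch: R2 || L = 1/(1/R2 + 1/L) = 8.775 + j202.9 Ω.
Step 4 — Series with R1: Z_total = R1 + (R2 || L) = 86.37 + j202.9 Ω = 220.5∠66.9° Ω.

Z = 86.37 + j202.9 Ω = 220.5∠66.9° Ω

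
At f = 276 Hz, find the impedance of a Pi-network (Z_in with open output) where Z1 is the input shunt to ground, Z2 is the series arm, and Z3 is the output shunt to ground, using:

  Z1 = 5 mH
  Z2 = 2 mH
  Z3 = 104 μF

Step 1 — Angular frequency: ω = 2π·f = 2π·276 = 1734 rad/s.
Step 2 — Component impedances:
  Z1: Z = jωL = j·1734·0.005 = 0 + j8.671 Ω
  Z2: Z = jωL = j·1734·0.002 = 0 + j3.468 Ω
  Z3: Z = 1/(jωC) = -j/(ω·C) = 0 - j5.545 Ω
Step 3 — With open output, the series arm Z2 and the output shunt Z3 appear in series to ground: Z2 + Z3 = 0 - j2.076 Ω.
Step 4 — Parallel with input shunt Z1: Z_in = Z1 || (Z2 + Z3) = 0 - j2.73 Ω = 2.73∠-90.0° Ω.

Z = 0 - j2.73 Ω = 2.73∠-90.0° Ω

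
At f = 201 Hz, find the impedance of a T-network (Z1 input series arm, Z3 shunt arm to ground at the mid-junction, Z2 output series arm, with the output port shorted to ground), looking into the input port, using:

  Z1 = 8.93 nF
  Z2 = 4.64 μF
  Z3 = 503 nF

Step 1 — Angular frequency: ω = 2π·f = 2π·201 = 1263 rad/s.
Step 2 — Component impedances:
  Z1: Z = 1/(jωC) = -j/(ω·C) = 0 - j8.867e+04 Ω
  Z2: Z = 1/(jωC) = -j/(ω·C) = 0 - j170.6 Ω
  Z3: Z = 1/(jωC) = -j/(ω·C) = 0 - j1574 Ω
Step 3 — With the output port shorted to ground, the output series arm Z2 runs from the junction to ground; the shunt arm Z3 also runs from the junction to ground. They appear in parallel: Z3 || Z2 = 0 - j154 Ω.
Step 4 — Series with input arm Z1: Z_in = Z1 + (Z3 || Z2) = 0 - j8.882e+04 Ω = 8.882e+04∠-90.0° Ω.

Z = 0 - j8.882e+04 Ω = 8.882e+04∠-90.0° Ω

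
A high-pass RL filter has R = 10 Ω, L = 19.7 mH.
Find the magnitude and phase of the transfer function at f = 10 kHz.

Step 1 — Angular frequency: ω = 2π·1e+04 = 6.283e+04 rad/s.
Step 2 — Transfer function: H(jω) = jωL/(R + jωL).
Step 3 — Numerator jωL = j·1238; denominator R + jωL = 10 + j1238.
Step 4 — H = 0.9999 + j0.008078.
Step 5 — Magnitude: |H| = 1 (-0.0 dB); phase: φ = 0.5°.

|H| = 1 (-0.0 dB), φ = 0.5°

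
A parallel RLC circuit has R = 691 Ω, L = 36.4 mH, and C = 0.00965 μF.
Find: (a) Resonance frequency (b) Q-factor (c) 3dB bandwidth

Step 1 — Resonance: ω₀ = 1/√(LC) = 1/√(0.0364·9.65e-09) = 5.336e+04 rad/s.
Step 2 — f₀ = ω₀/(2π) = 8492 Hz.
Step 3 — Parallel Q: Q = R/(ω₀L) = 691/(5.336e+04·0.0364) = 0.3558.
Step 4 — Bandwidth: Δω = ω₀/Q = 1.5e+05 rad/s; BW = Δω/(2π) = 2.387e+04 Hz.

(a) f₀ = 8492 Hz  (b) Q = 0.3558  (c) BW = 2.387e+04 Hz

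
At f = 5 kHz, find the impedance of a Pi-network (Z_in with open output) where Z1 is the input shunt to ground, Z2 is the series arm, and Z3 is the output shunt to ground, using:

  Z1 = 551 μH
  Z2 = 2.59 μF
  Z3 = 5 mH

Step 1 — Angular frequency: ω = 2π·f = 2π·5000 = 3.142e+04 rad/s.
Step 2 — Component impedances:
  Z1: Z = jωL = j·3.142e+04·0.000551 = 0 + j17.31 Ω
  Z2: Z = 1/(jωC) = -j/(ω·C) = 0 - j12.29 Ω
  Z3: Z = jωL = j·3.142e+04·0.005 = 0 + j157.1 Ω
Step 3 — With open output, the series arm Z2 and the output shunt Z3 appear in series to ground: Z2 + Z3 = 0 + j144.8 Ω.
Step 4 — Parallel with input shunt Z1: Z_in = Z1 || (Z2 + Z3) = 0 + j15.46 Ω = 15.46∠90.0° Ω.

Z = 0 + j15.46 Ω = 15.46∠90.0° Ω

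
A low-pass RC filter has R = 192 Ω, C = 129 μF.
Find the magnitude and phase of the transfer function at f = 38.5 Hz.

Step 1 — Angular frequency: ω = 2π·38.5 = 241.9 rad/s.
Step 2 — Transfer function: H(jω) = 1/(1 + jωRC).
Step 3 — Denominator: 1 + jωRC = 1 + j·241.9·192·0.000129 = 1 + j5.991.
Step 4 — H = 0.0271 - j0.1624.
Step 5 — Magnitude: |H| = 0.1646 (-15.7 dB); phase: φ = -80.5°.

|H| = 0.1646 (-15.7 dB), φ = -80.5°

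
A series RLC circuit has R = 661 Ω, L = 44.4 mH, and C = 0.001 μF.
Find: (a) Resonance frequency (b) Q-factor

Step 1 — Resonance condition Im(Z)=0 gives ω₀ = 1/√(LC).
Step 2 — ω₀ = 1/√(0.0444·1e-09) = 1.501e+05 rad/s.
Step 3 — f₀ = ω₀/(2π) = 2.389e+04 Hz.
Step 4 — Series Q: Q = ω₀L/R = 1.501e+05·0.0444/661 = 10.08.

(a) f₀ = 2.389e+04 Hz  (b) Q = 10.08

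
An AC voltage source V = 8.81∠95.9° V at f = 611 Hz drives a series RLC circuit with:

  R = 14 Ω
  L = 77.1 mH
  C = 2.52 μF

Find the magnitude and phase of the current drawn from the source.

Step 1 — Angular frequency: ω = 2π·f = 2π·611 = 3839 rad/s.
Step 2 — Component impedances:
  R: Z = R = 14 Ω
  L: Z = jωL = j·3839·0.0771 = 0 + j296 Ω
  C: Z = 1/(jωC) = -j/(ω·C) = 0 - j103.4 Ω
Step 3 — Series combination: Z_total = R + L + C = 14 + j192.6 Ω = 193.1∠85.8° Ω.
Step 4 — Source phasor: V = 8.81∠95.9° V = -0.9056 + j8.763 V.
Step 5 — Ohm's law: I = V / Z_total = (-0.9056 + j8.763) / (14 + j192.6) = 0.04492 + j0.007966 A.
Step 6 — Convert to polar: |I| = 0.04562 A, ∠I = 10.1°.

I = 0.04562∠10.1° A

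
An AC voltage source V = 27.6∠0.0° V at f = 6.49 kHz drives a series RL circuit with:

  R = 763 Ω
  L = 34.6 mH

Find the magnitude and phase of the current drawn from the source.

Step 1 — Angular frequency: ω = 2π·f = 2π·6490 = 4.078e+04 rad/s.
Step 2 — Component impedances:
  R: Z = R = 763 Ω
  L: Z = jωL = j·4.078e+04·0.0346 = 0 + j1411 Ω
Step 3 — Series combination: Z_total = R + L = 763 + j1411 Ω = 1604∠61.6° Ω.
Step 4 — Source phasor: V = 27.6∠0.0° V = 27.6 V.
Step 5 — Ohm's law: I = V / Z_total = (27.6) / (763 + j1411) = 0.008185 - j0.01514 A.
Step 6 — Convert to polar: |I| = 0.01721 A, ∠I = -61.6°.

I = 0.01721∠-61.6° A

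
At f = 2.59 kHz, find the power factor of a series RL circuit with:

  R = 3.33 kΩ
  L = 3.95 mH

Step 1 — Angular frequency: ω = 2π·f = 2π·2590 = 1.627e+04 rad/s.
Step 2 — Component impedances:
  R: Z = R = 3330 Ω
  L: Z = jωL = j·1.627e+04·0.00395 = 0 + j64.28 Ω
Step 3 — Series combination: Z_total = R + L = 3330 + j64.28 Ω = 3331∠1.1° Ω.
Step 4 — Power factor: PF = cos(φ) = Re(Z)/|Z| = 3330/3330.6 = 0.9998.
Step 5 — Type: Im(Z) = 64.28 ⇒ lagging (phase φ = 1.1°).

PF = 0.9998 (lagging, φ = 1.1°)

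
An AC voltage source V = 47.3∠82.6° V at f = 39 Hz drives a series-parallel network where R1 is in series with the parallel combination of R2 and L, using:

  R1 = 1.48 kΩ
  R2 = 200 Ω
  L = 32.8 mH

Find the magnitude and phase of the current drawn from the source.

Step 1 — Angular frequency: ω = 2π·f = 2π·39 = 245 rad/s.
Step 2 — Component impedances:
  R1: Z = R = 1480 Ω
  R2: Z = R = 200 Ω
  L: Z = jωL = j·245·0.0328 = 0 + j8.037 Ω
Step 3 — Parallel branch: R2 || L = 1/(1/R2 + 1/L) = 0.3225 + j8.024 Ω.
Step 4 — Series with R1: Z_total = R1 + (R2 || L) = 1480 + j8.024 Ω = 1480∠0.3° Ω.
Step 5 — Source phasor: V = 47.3∠82.6° V = 6.092 + j46.91 V.
Step 6 — Ohm's law: I = V / Z_total = (6.092 + j46.91) / (1480 + j8.024) = 0.004287 + j0.03166 A.
Step 7 — Convert to polar: |I| = 0.03195 A, ∠I = 82.3°.

I = 0.03195∠82.3° A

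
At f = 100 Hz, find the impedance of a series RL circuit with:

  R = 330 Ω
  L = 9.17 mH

Step 1 — Angular frequency: ω = 2π·f = 2π·100 = 628.3 rad/s.
Step 2 — Component impedances:
  R: Z = R = 330 Ω
  L: Z = jωL = j·628.3·0.00917 = 0 + j5.762 Ω
Step 3 — Series combination: Z_total = R + L = 330 + j5.762 Ω = 330.1∠1.0° Ω.

Z = 330 + j5.762 Ω = 330.1∠1.0° Ω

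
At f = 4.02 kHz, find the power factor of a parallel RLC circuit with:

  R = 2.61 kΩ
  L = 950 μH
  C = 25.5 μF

Step 1 — Angular frequency: ω = 2π·f = 2π·4020 = 2.526e+04 rad/s.
Step 2 — Component impedances:
  R: Z = R = 2610 Ω
  L: Z = jωL = j·2.526e+04·0.00095 = 0 + j24 Ω
  C: Z = 1/(jωC) = -j/(ω·C) = 0 - j1.553 Ω
Step 3 — Parallel combination: 1/Z_total = 1/R + 1/L + 1/C; Z_total = 0.001056 - j1.66 Ω = 1.66∠-90.0° Ω.
Step 4 — Power factor: PF = cos(φ) = Re(Z)/|Z| = 0.0010558/1.66 = 0.000636.
Step 5 — Type: Im(Z) = -1.66 ⇒ leading (phase φ = -90.0°).

PF = 0.000636 (leading, φ = -90.0°)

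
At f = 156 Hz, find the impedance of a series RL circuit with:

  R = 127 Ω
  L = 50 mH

Step 1 — Angular frequency: ω = 2π·f = 2π·156 = 980.2 rad/s.
Step 2 — Component impedances:
  R: Z = R = 127 Ω
  L: Z = jωL = j·980.2·0.05 = 0 + j49.01 Ω
Step 3 — Series combination: Z_total = R + L = 127 + j49.01 Ω = 136.1∠21.1° Ω.

Z = 127 + j49.01 Ω = 136.1∠21.1° Ω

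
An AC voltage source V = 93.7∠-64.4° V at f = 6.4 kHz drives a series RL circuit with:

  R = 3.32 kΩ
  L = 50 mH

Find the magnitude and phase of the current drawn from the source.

Step 1 — Angular frequency: ω = 2π·f = 2π·6400 = 4.021e+04 rad/s.
Step 2 — Component impedances:
  R: Z = R = 3320 Ω
  L: Z = jωL = j·4.021e+04·0.05 = 0 + j2011 Ω
Step 3 — Series combination: Z_total = R + L = 3320 + j2011 Ω = 3881∠31.2° Ω.
Step 4 — Source phasor: V = 93.7∠-64.4° V = 40.49 - j84.5 V.
Step 5 — Ohm's law: I = V / Z_total = (40.49 - j84.5) / (3320 + j2011) = -0.002356 - j0.02403 A.
Step 6 — Convert to polar: |I| = 0.02414 A, ∠I = -95.6°.

I = 0.02414∠-95.6° A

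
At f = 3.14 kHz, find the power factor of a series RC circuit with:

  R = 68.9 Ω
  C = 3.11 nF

Step 1 — Angular frequency: ω = 2π·f = 2π·3140 = 1.973e+04 rad/s.
Step 2 — Component impedances:
  R: Z = R = 68.9 Ω
  C: Z = 1/(jωC) = -j/(ω·C) = 0 - j1.63e+04 Ω
Step 3 — Series combination: Z_total = R + C = 68.9 - j1.63e+04 Ω = 1.63e+04∠-89.8° Ω.
Step 4 — Power factor: PF = cos(φ) = Re(Z)/|Z| = 68.9/16298 = 0.004228.
Step 5 — Type: Im(Z) = -1.63e+04 ⇒ leading (phase φ = -89.8°).

PF = 0.004228 (leading, φ = -89.8°)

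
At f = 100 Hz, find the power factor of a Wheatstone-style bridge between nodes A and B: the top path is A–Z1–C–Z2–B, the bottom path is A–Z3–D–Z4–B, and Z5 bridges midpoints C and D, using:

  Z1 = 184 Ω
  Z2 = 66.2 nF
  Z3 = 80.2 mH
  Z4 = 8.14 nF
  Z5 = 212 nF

Step 1 — Angular frequency: ω = 2π·f = 2π·100 = 628.3 rad/s.
Step 2 — Component impedances:
  Z1: Z = R = 184 Ω
  Z2: Z = 1/(jωC) = -j/(ω·C) = 0 - j2.404e+04 Ω
  Z3: Z = jωL = j·628.3·0.0802 = 0 + j50.39 Ω
  Z4: Z = 1/(jωC) = -j/(ω·C) = 0 - j1.955e+05 Ω
  Z5: Z = 1/(jωC) = -j/(ω·C) = 0 - j7507 Ω
Step 3 — Bridge requires nodal analysis (the Z5 bridge couples midpoints C and D, so the two paths cannot be reduced to a simple series/parallel combination). Setting node B to ground and injecting 1 A at node A, the 3-node admittance system at A, C, D solves to V_A = Z_AB = 145.6 - j2.141e+04 Ω = 2.141e+04∠-89.6° Ω.
Step 4 — Power factor: PF = cos(φ) = Re(Z)/|Z| = 145.57/21413 = 0.006798.
Step 5 — Type: Im(Z) = -2.141e+04 ⇒ leading (phase φ = -89.6°).

PF = 0.006798 (leading, φ = -89.6°)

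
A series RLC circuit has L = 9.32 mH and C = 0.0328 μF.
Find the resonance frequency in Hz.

Step 1 — Resonance condition Im(Z)=0 gives ω₀ = 1/√(LC).
Step 2 — ω₀ = 1/√(0.00932·3.28e-08) = 5.719e+04 rad/s.
Step 3 — f₀ = ω₀/(2π) = 9103 Hz.

f₀ = 9103 Hz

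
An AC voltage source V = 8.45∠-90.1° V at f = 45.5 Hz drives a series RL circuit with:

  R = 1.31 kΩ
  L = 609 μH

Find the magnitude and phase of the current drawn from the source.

Step 1 — Angular frequency: ω = 2π·f = 2π·45.5 = 285.9 rad/s.
Step 2 — Component impedances:
  R: Z = R = 1310 Ω
  L: Z = jωL = j·285.9·0.000609 = 0 + j0.1741 Ω
Step 3 — Series combination: Z_total = R + L = 1310 + j0.1741 Ω = 1310∠0.0° Ω.
Step 4 — Source phasor: V = 8.45∠-90.1° V = -0.01475 - j8.45 V.
Step 5 — Ohm's law: I = V / Z_total = (-0.01475 - j8.45) / (1310 + j0.1741) = -1.212e-05 - j0.00645 A.
Step 6 — Convert to polar: |I| = 0.00645 A, ∠I = -90.1°.

I = 0.00645∠-90.1° A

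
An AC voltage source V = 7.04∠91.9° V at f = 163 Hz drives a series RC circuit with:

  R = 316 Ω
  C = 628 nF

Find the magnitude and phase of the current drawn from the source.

Step 1 — Angular frequency: ω = 2π·f = 2π·163 = 1024 rad/s.
Step 2 — Component impedances:
  R: Z = R = 316 Ω
  C: Z = 1/(jωC) = -j/(ω·C) = 0 - j1555 Ω
Step 3 — Series combination: Z_total = R + C = 316 - j1555 Ω = 1587∠-78.5° Ω.
Step 4 — Source phasor: V = 7.04∠91.9° V = -0.2334 + j7.036 V.
Step 5 — Ohm's law: I = V / Z_total = (-0.2334 + j7.036) / (316 - j1555) = -0.004375 + j0.0007391 A.
Step 6 — Convert to polar: |I| = 0.004437 A, ∠I = 170.4°.

I = 0.004437∠170.4° A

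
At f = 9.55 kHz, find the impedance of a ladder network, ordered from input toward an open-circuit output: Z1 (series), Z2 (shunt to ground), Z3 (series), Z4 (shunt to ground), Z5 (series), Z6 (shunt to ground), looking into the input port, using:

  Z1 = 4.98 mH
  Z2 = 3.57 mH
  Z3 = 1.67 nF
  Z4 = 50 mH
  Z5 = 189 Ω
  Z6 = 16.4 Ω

Step 1 — Angular frequency: ω = 2π·f = 2π·9550 = 6e+04 rad/s.
Step 2 — Component impedances:
  Z1: Z = jωL = j·6e+04·0.00498 = 0 + j298.8 Ω
  Z2: Z = jωL = j·6e+04·0.00357 = 0 + j214.2 Ω
  Z3: Z = 1/(jωC) = -j/(ω·C) = 0 - j9979 Ω
  Z4: Z = jωL = j·6e+04·0.05 = 0 + j3000 Ω
  Z5: Z = R = 189 Ω
  Z6: Z = R = 16.4 Ω
Step 3 — Ladder network (open output): work backward from the far end, alternating series and parallel combinations. Z_in = 0.09862 + j517.7 Ω = 517.7∠90.0° Ω.

Z = 0.09862 + j517.7 Ω = 517.7∠90.0° Ω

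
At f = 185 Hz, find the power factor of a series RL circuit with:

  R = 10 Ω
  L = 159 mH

Step 1 — Angular frequency: ω = 2π·f = 2π·185 = 1162 rad/s.
Step 2 — Component impedances:
  R: Z = R = 10 Ω
  L: Z = jωL = j·1162·0.159 = 0 + j184.8 Ω
Step 3 — Series combination: Z_total = R + L = 10 + j184.8 Ω = 185.1∠86.9° Ω.
Step 4 — Power factor: PF = cos(φ) = Re(Z)/|Z| = 10/185.09 = 0.05403.
Step 5 — Type: Im(Z) = 184.8 ⇒ lagging (phase φ = 86.9°).

PF = 0.05403 (lagging, φ = 86.9°)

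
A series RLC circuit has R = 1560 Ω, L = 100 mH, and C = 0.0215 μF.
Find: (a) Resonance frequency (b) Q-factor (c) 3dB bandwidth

Step 1 — Resonance condition Im(Z)=0 gives ω₀ = 1/√(LC).
Step 2 — ω₀ = 1/√(0.1·2.15e-08) = 2.157e+04 rad/s.
Step 3 — f₀ = ω₀/(2π) = 3432 Hz.
Step 4 — Series Q: Q = ω₀L/R = 2.157e+04·0.1/1560 = 1.382.
Step 5 — 3dB bandwidth: Δω = ω₀/Q = 1.56e+04 rad/s; BW = Δω/(2π) = 2483 Hz.

(a) f₀ = 3432 Hz  (b) Q = 1.382  (c) BW = 2483 Hz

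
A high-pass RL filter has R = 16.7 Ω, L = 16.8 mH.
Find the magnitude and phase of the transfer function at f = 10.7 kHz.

Step 1 — Angular frequency: ω = 2π·1.07e+04 = 6.723e+04 rad/s.
Step 2 — Transfer function: H(jω) = jωL/(R + jωL).
Step 3 — Numerator jωL = j·1129; denominator R + jωL = 16.7 + j1129.
Step 4 — H = 0.9998 + j0.01478.
Step 5 — Magnitude: |H| = 0.9999 (-0.0 dB); phase: φ = 0.8°.

|H| = 0.9999 (-0.0 dB), φ = 0.8°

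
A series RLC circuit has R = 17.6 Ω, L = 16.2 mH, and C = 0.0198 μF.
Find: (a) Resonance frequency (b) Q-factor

Step 1 — Resonance condition Im(Z)=0 gives ω₀ = 1/√(LC).
Step 2 — ω₀ = 1/√(0.0162·1.98e-08) = 5.584e+04 rad/s.
Step 3 — f₀ = ω₀/(2π) = 8886 Hz.
Step 4 — Series Q: Q = ω₀L/R = 5.584e+04·0.0162/17.6 = 51.39.

(a) f₀ = 8886 Hz  (b) Q = 51.39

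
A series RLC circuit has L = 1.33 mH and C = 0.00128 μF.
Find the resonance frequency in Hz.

Step 1 — Resonance condition Im(Z)=0 gives ω₀ = 1/√(LC).
Step 2 — ω₀ = 1/√(0.00133·1.28e-09) = 7.664e+05 rad/s.
Step 3 — f₀ = ω₀/(2π) = 1.22e+05 Hz.

f₀ = 1.22e+05 Hz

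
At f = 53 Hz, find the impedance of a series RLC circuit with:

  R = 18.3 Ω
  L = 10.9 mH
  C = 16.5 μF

Step 1 — Angular frequency: ω = 2π·f = 2π·53 = 333 rad/s.
Step 2 — Component impedances:
  R: Z = R = 18.3 Ω
  L: Z = jωL = j·333·0.0109 = 0 + j3.63 Ω
  C: Z = 1/(jωC) = -j/(ω·C) = 0 - j182 Ω
Step 3 — Series combination: Z_total = R + L + C = 18.3 - j178.4 Ω = 179.3∠-84.1° Ω.

Z = 18.3 - j178.4 Ω = 179.3∠-84.1° Ω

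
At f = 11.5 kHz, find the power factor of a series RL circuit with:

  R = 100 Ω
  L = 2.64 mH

Step 1 — Angular frequency: ω = 2π·f = 2π·1.15e+04 = 7.226e+04 rad/s.
Step 2 — Component impedances:
  R: Z = R = 100 Ω
  L: Z = jωL = j·7.226e+04·0.00264 = 0 + j190.8 Ω
Step 3 — Series combination: Z_total = R + L = 100 + j190.8 Ω = 215.4∠62.3° Ω.
Step 4 — Power factor: PF = cos(φ) = Re(Z)/|Z| = 100/215.4 = 0.4643.
Step 5 — Type: Im(Z) = 190.8 ⇒ lagging (phase φ = 62.3°).

PF = 0.4643 (lagging, φ = 62.3°)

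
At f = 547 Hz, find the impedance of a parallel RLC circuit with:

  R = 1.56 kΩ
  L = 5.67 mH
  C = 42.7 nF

Step 1 — Angular frequency: ω = 2π·f = 2π·547 = 3437 rad/s.
Step 2 — Component impedances:
  R: Z = R = 1560 Ω
  L: Z = jωL = j·3437·0.00567 = 0 + j19.49 Ω
  C: Z = 1/(jωC) = -j/(ω·C) = 0 - j6814 Ω
Step 3 — Parallel combination: 1/Z_total = 1/R + 1/L + 1/C; Z_total = 0.2448 + j19.54 Ω = 19.54∠89.3° Ω.

Z = 0.2448 + j19.54 Ω = 19.54∠89.3° Ω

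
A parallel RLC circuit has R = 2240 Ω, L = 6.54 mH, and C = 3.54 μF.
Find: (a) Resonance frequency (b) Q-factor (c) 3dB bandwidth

Step 1 — Resonance: ω₀ = 1/√(LC) = 1/√(0.00654·3.54e-06) = 6572 rad/s.
Step 2 — f₀ = ω₀/(2π) = 1046 Hz.
Step 3 — Parallel Q: Q = R/(ω₀L) = 2240/(6572·0.00654) = 52.11.
Step 4 — Bandwidth: Δω = ω₀/Q = 126.1 rad/s; BW = Δω/(2π) = 20.07 Hz.

(a) f₀ = 1046 Hz  (b) Q = 52.11  (c) BW = 20.07 Hz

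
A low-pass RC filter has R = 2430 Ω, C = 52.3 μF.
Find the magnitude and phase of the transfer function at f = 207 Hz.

Step 1 — Angular frequency: ω = 2π·207 = 1301 rad/s.
Step 2 — Transfer function: H(jω) = 1/(1 + jωRC).
Step 3 — Denominator: 1 + jωRC = 1 + j·1301·2430·5.23e-05 = 1 + j165.3.
Step 4 — H = 3.66e-05 - j0.00605.
Step 5 — Magnitude: |H| = 0.00605 (-44.4 dB); phase: φ = -89.7°.

|H| = 0.00605 (-44.4 dB), φ = -89.7°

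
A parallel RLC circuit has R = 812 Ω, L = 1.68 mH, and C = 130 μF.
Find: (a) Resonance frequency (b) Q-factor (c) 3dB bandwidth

Step 1 — Resonance: ω₀ = 1/√(LC) = 1/√(0.00168·0.00013) = 2140 rad/s.
Step 2 — f₀ = ω₀/(2π) = 340.6 Hz.
Step 3 — Parallel Q: Q = R/(ω₀L) = 812/(2140·0.00168) = 225.9.
Step 4 — Bandwidth: Δω = ω₀/Q = 9.473 rad/s; BW = Δω/(2π) = 1.508 Hz.

(a) f₀ = 340.6 Hz  (b) Q = 225.9  (c) BW = 1.508 Hz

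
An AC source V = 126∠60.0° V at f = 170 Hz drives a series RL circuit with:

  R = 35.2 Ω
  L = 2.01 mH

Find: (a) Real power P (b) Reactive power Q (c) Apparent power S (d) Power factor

Step 1 — Angular frequency: ω = 2π·f = 2π·170 = 1068 rad/s.
Step 2 — Component impedances:
  R: Z = R = 35.2 Ω
  L: Z = jωL = j·1068·0.00201 = 0 + j2.147 Ω
Step 3 — Series combination: Z_total = R + L = 35.2 + j2.147 Ω = 35.27∠3.5° Ω.
Step 4 — Source phasor: V = 126∠60.0° V = 63 + j109.1 V.
Step 5 — Current: I = V / Z = 1.972 + j2.98 A = 3.573∠56.5° A.
Step 6 — Complex power: S = V·I* = 449.4 + j27.41 VA.
Step 7 — Real power: P = Re(S) = 449.4 W.
Step 8 — Reactive power: Q = Im(S) = 27.41 VAR.
Step 9 — Apparent power: |S| = 450.2 VA.
Step 10 — Power factor: PF = P/|S| = 0.9981 (lagging).

(a) P = 449.4 W  (b) Q = 27.41 VAR  (c) S = 450.2 VA  (d) PF = 0.9981 (lagging)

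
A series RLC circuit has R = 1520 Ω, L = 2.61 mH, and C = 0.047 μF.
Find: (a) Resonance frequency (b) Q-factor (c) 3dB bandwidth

Step 1 — Resonance: ω₀ = 1/√(LC) = 1/√(0.00261·4.7e-08) = 9.029e+04 rad/s.
Step 2 — f₀ = ω₀/(2π) = 1.437e+04 Hz.
Step 3 — Series Q: Q = ω₀L/R = 9.029e+04·0.00261/1520 = 0.155.
Step 4 — Bandwidth: Δω = ω₀/Q = 5.824e+05 rad/s; BW = Δω/(2π) = 9.269e+04 Hz.

(a) f₀ = 1.437e+04 Hz  (b) Q = 0.155  (c) BW = 9.269e+04 Hz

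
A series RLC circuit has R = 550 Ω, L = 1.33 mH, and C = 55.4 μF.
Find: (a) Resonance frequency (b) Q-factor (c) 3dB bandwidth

Step 1 — Resonance condition Im(Z)=0 gives ω₀ = 1/√(LC).
Step 2 — ω₀ = 1/√(0.00133·5.54e-05) = 3684 rad/s.
Step 3 — f₀ = ω₀/(2π) = 586.3 Hz.
Step 4 — Series Q: Q = ω₀L/R = 3684·0.00133/550 = 0.008909.
Step 5 — 3dB bandwidth: Δω = ω₀/Q = 4.135e+05 rad/s; BW = Δω/(2π) = 6.582e+04 Hz.

(a) f₀ = 586.3 Hz  (b) Q = 0.008909  (c) BW = 6.582e+04 Hz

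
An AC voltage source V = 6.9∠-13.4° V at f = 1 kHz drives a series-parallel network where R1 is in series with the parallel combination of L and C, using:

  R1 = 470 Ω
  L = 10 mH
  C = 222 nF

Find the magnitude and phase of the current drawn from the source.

Step 1 — Angular frequency: ω = 2π·f = 2π·1000 = 6283 rad/s.
Step 2 — Component impedances:
  R1: Z = R = 470 Ω
  L: Z = jωL = j·6283·0.01 = 0 + j62.83 Ω
  C: Z = 1/(jωC) = -j/(ω·C) = 0 - j716.9 Ω
Step 3 — Parallel branch: L || C = 1/(1/L + 1/C) = 0 + j68.87 Ω.
Step 4 — Series with R1: Z_total = R1 + (L || C) = 470 + j68.87 Ω = 475∠8.3° Ω.
Step 5 — Source phasor: V = 6.9∠-13.4° V = 6.712 - j1.599 V.
Step 6 — Ohm's law: I = V / Z_total = (6.712 - j1.599) / (470 + j68.87) = 0.01349 - j0.005379 A.
Step 7 — Convert to polar: |I| = 0.01453 A, ∠I = -21.7°.

I = 0.01453∠-21.7° A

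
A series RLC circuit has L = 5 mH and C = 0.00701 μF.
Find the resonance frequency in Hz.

Step 1 — Resonance condition Im(Z)=0 gives ω₀ = 1/√(LC).
Step 2 — ω₀ = 1/√(0.005·7.01e-09) = 1.689e+05 rad/s.
Step 3 — f₀ = ω₀/(2π) = 2.688e+04 Hz.

f₀ = 2.688e+04 Hz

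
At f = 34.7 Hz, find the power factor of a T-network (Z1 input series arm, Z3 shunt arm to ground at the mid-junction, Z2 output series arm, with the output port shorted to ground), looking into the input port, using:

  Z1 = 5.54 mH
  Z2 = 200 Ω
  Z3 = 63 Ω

Step 1 — Angular frequency: ω = 2π·f = 2π·34.7 = 218 rad/s.
Step 2 — Component impedances:
  Z1: Z = jωL = j·218·0.00554 = 0 + j1.208 Ω
  Z2: Z = R = 200 Ω
  Z3: Z = R = 63 Ω
Step 3 — With the output port shorted to ground, the output series arm Z2 runs from the junction to ground; the shunt arm Z3 also runs from the junction to ground. They appear in parallel: Z3 || Z2 = 47.91 Ω.
Step 4 — Series with input arm Z1: Z_in = Z1 + (Z3 || Z2) = 47.91 + j1.208 Ω = 47.92∠1.4° Ω.
Step 5 — Power factor: PF = cos(φ) = Re(Z)/|Z| = 47.909/47.924 = 0.9997.
Step 6 — Type: Im(Z) = 1.208 ⇒ lagging (phase φ = 1.4°).

PF = 0.9997 (lagging, φ = 1.4°)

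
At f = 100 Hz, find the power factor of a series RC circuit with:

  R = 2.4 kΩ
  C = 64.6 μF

Step 1 — Angular frequency: ω = 2π·f = 2π·100 = 628.3 rad/s.
Step 2 — Component impedances:
  R: Z = R = 2400 Ω
  C: Z = 1/(jωC) = -j/(ω·C) = 0 - j24.64 Ω
Step 3 — Series combination: Z_total = R + C = 2400 - j24.64 Ω = 2400∠-0.6° Ω.
Step 4 — Power factor: PF = cos(φ) = Re(Z)/|Z| = 2400/2400.13 = 0.9999.
Step 5 — Type: Im(Z) = -24.64 ⇒ leading (phase φ = -0.6°).

PF = 0.9999 (leading, φ = -0.6°)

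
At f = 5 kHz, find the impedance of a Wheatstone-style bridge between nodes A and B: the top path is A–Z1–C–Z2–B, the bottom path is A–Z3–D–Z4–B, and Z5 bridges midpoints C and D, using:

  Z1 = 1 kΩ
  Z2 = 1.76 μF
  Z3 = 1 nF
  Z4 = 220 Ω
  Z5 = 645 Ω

Step 1 — Angular frequency: ω = 2π·f = 2π·5000 = 3.142e+04 rad/s.
Step 2 — Component impedances:
  Z1: Z = R = 1000 Ω
  Z2: Z = 1/(jωC) = -j/(ω·C) = 0 - j18.09 Ω
  Z3: Z = 1/(jωC) = -j/(ω·C) = 0 - j3.183e+04 Ω
  Z4: Z = R = 220 Ω
  Z5: Z = R = 645 Ω
Step 3 — Bridge requires nodal analysis (the Z5 bridge couples midpoints C and D, so the two paths cannot be reduced to a simple series/parallel combination). Setting node B to ground and injecting 1 A at node A, the 3-node admittance system at A, C, D solves to V_A = Z_AB = 998.4 - j49.42 Ω = 999.6∠-2.8° Ω.

Z = 998.4 - j49.42 Ω = 999.6∠-2.8° Ω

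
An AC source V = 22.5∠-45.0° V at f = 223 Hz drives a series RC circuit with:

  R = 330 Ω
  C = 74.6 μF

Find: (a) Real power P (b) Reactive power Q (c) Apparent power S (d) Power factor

Step 1 — Angular frequency: ω = 2π·f = 2π·223 = 1401 rad/s.
Step 2 — Component impedances:
  R: Z = R = 330 Ω
  C: Z = 1/(jωC) = -j/(ω·C) = 0 - j9.567 Ω
Step 3 — Series combination: Z_total = R + C = 330 - j9.567 Ω = 330.1∠-1.7° Ω.
Step 4 — Source phasor: V = 22.5∠-45.0° V = 15.91 - j15.91 V.
Step 5 — Current: I = V / Z = 0.04957 - j0.04677 A = 0.06815∠-43.3° A.
Step 6 — Complex power: S = V·I* = 1.533 - j0.04444 VA.
Step 7 — Real power: P = Re(S) = 1.533 W.
Step 8 — Reactive power: Q = Im(S) = -0.04444 VAR.
Step 9 — Apparent power: |S| = 1.533 VA.
Step 10 — Power factor: PF = P/|S| = 0.9996 (leading).

(a) P = 1.533 W  (b) Q = -0.04444 VAR  (c) S = 1.533 VA  (d) PF = 0.9996 (leading)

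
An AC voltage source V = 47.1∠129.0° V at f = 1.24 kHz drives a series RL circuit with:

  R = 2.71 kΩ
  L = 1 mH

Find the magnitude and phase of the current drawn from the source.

Step 1 — Angular frequency: ω = 2π·f = 2π·1240 = 7791 rad/s.
Step 2 — Component impedances:
  R: Z = R = 2710 Ω
  L: Z = jωL = j·7791·0.001 = 0 + j7.791 Ω
Step 3 — Series combination: Z_total = R + L = 2710 + j7.791 Ω = 2710∠0.2° Ω.
Step 4 — Source phasor: V = 47.1∠129.0° V = -29.64 + j36.6 V.
Step 5 — Ohm's law: I = V / Z_total = (-29.64 + j36.6) / (2710 + j7.791) = -0.0109 + j0.01354 A.
Step 6 — Convert to polar: |I| = 0.01738 A, ∠I = 128.8°.

I = 0.01738∠128.8° A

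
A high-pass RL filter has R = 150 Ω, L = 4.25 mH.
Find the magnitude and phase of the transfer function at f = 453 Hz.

Step 1 — Angular frequency: ω = 2π·453 = 2846 rad/s.
Step 2 — Transfer function: H(jω) = jωL/(R + jωL).
Step 3 — Numerator jωL = j·12.1; denominator R + jωL = 150 + j12.1.
Step 4 — H = 0.006462 + j0.08012.
Step 5 — Magnitude: |H| = 0.08038 (-21.9 dB); phase: φ = 85.4°.

|H| = 0.08038 (-21.9 dB), φ = 85.4°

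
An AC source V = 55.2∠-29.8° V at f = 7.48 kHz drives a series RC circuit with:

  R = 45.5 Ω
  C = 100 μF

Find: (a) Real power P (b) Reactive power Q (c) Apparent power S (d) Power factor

Step 1 — Angular frequency: ω = 2π·f = 2π·7480 = 4.7e+04 rad/s.
Step 2 — Component impedances:
  R: Z = R = 45.5 Ω
  C: Z = 1/(jωC) = -j/(ω·C) = 0 - j0.2128 Ω
Step 3 — Series combination: Z_total = R + C = 45.5 - j0.2128 Ω = 45.5∠-0.3° Ω.
Step 4 — Source phasor: V = 55.2∠-29.8° V = 47.9 - j27.43 V.
Step 5 — Current: I = V / Z = 1.056 - j0.598 A = 1.213∠-29.5° A.
Step 6 — Complex power: S = V·I* = 66.97 - j0.3132 VA.
Step 7 — Real power: P = Re(S) = 66.97 W.
Step 8 — Reactive power: Q = Im(S) = -0.3132 VAR.
Step 9 — Apparent power: |S| = 66.97 VA.
Step 10 — Power factor: PF = P/|S| = 1 (leading).

(a) P = 66.97 W  (b) Q = -0.3132 VAR  (c) S = 66.97 VA  (d) PF = 1 (leading)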